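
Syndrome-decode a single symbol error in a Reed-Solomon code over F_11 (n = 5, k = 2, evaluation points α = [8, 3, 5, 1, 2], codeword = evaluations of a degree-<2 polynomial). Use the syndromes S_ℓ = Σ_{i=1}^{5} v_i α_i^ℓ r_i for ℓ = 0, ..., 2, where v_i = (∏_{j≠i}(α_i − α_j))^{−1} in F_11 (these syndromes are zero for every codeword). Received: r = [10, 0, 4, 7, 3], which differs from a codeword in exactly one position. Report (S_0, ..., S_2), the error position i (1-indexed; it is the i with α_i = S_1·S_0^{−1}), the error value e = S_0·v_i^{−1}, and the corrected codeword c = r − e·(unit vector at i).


S = (4, 8, 5), error at position 5, error magnitude e = 5, c = [10, 0, 4, 7, 9].

Step 1: column multipliers v_i = (∏_{j≠i}(α_i − α_j))^{−1} mod 11.
  i = 1 (α = 8): (8−3)(8−5)(8−1)(8−2) = 5·3·7·6 = 630 ≡ 3, so v_1 = 3^{−1} = 4 (mod 11).
  i = 2 (α = 3): (3−8)(3−5)(3−1)(3−2) = (−5)·(−2)·2·1 = 20 ≡ 9, so v_2 = 9^{−1} = 5 (mod 11).
  i = 3 (α = 5): (5−8)(5−3)(5−1)(5−2) = (−3)·2·4·3 = −72 ≡ 5, so v_3 = 5^{−1} = 9 (mod 11).
  i = 4 (α = 1): (1−8)(1−3)(1−5)(1−2) = (−7)·(−2)·(−4)·(−1) = 56 ≡ 1, so v_4 = 1^{−1} = 1 (mod 11).
  i = 5 (α = 2): (2−8)(2−3)(2−5)(2−1) = (−6)·(−1)·(−3)·1 = −18 ≡ 4, so v_5 = 4^{−1} = 3 (mod 11).
  v = [4, 5, 9, 1, 3].
Step 2: syndromes of r = [10, 0, 4, 7, 3] (all sums mod 11).
  S_0 = Σ v_i r_i = 4·10 + 5·0 + 9·4 + 1·7 + 3·3 = 92 ≡ 4.
  S_1 = Σ v_i α_i r_i = 4·8·10 + 5·3·0 + 9·5·4 + 1·1·7 + 3·2·3 = 525 ≡ 8.
  α_i^2 mod 11 = [9, 9, 3, 1, 4].
  S_2 = Σ v_i α_i^2 r_i = 4·9·10 + 5·9·0 + 9·3·4 + 1·1·7 + 3·4·3 = 511 ≡ 5.
  S = (4, 8, 5) ≠ 0, so r is not a codeword (an error is present).
Step 3: locate the error. For a single error e at position i, S_ℓ = v_i·e·α_i^ℓ, so α_err = S_1/S_0.
  S_0^{−1} = 4^{−1} = 3 (mod 11), so α_err = 8·3 = 24 ≡ 2 = α_5. Error position i = 5.
  Consistency check: S_2/S_1 = 5·7 = 35 ≡ 2 = α_err ✓ (single-error assumption holds).
Step 4: error magnitude e = S_0/v_5 = S_0·∏_{j≠5}(α_5 − α_j) = 4·4 = 16 ≡ 5 (mod 11).
Step 5: correct position 5: c_5 = r_5 − e = 3 − 5 ≡ 9 (mod 11). Hence c = [10, 0, 4, 7, 9].
  Check: interpolating c through the α_i gives m(x) = 5 + 2·x (degree < 2) with m(α_i) = c_i for every i, so c is indeed a codeword.


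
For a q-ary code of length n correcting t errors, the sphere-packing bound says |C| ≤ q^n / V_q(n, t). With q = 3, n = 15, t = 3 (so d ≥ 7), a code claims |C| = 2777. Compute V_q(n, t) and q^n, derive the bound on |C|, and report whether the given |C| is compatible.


V_q(n, t) = 4091, q^n = 14348907, Hamming bound = 3507, |C| = 2777 ≤ bound (satisfied).

Step 1: Compute V_q(n, t) = Σ_{j=0}^3 C(n, j) (q−1)^j.
  j = 0: C(15,0)·(2)^0 = 1·1 = 1.
  j = 1: C(15,1)·(2)^1 = 15·2 = 30.
  j = 2: C(15,2)·(2)^2 = 105·4 = 420.
  j = 3: C(15,3)·(2)^3 = 455·8 = 3640.
  V_q(n, t) = 1 + 30 + 420 + 3640 = 4091.
Step 2: q^n = 3^15 = 14348907.
Step 3: Hamming bound ⌊q^n / V_q(n,t)⌋ = ⌊14348907/4091⌋ = 3507.
Step 4: Compare |C| = 2777 to 3507: satisfied.
The claimed |C| lies below the Hamming bound.


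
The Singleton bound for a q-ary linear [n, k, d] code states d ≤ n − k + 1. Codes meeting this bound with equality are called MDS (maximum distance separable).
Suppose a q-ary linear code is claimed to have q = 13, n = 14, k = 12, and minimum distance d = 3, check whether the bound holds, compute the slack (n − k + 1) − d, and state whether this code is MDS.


Singleton RHS = n − k + 1 = 3, slack = 0, bound satisfied, MDS.

Singleton bound: d ≤ n − k + 1.
Here n = 14, k = 12, so n − k + 1 = 3.
Given d = 3, check d ≤ 3: YES.
Slack = (n − k + 1) − d = 0.
The code is MDS (slack = 0).
Description: the claimed parameters are [14, 12, 3]_13; such a code would be MDS (meets Singleton bound).


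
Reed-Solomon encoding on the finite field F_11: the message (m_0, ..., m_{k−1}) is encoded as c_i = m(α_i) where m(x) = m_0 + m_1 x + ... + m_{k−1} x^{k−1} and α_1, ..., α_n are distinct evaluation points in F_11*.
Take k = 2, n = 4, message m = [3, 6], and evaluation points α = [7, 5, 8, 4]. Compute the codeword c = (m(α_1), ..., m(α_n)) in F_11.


c = [1, 0, 7, 5]

Message polynomial: m(x) = 3 + 6·x (mod 11).
For each evaluation point α_i, compute m(α_i) mod 11:
  α_1 = 7: Horner steps 6 → 1, so m(7) = 1.
  α_2 = 5: Horner steps 6 → 0, so m(5) = 0.
  α_3 = 8: Horner steps 6 → 7, so m(8) = 7.
  α_4 = 4: Horner steps 6 → 5, so m(4) = 5.
Codeword c = [1, 0, 7, 5] ∈ F_11^4.


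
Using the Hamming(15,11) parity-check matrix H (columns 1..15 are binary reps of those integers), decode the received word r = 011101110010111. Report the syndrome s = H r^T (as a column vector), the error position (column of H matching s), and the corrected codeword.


s = (1, 0, 1, 1)^T, error position = 11, corrected codeword c = 011101110000111

Compute s = H r^T mod 2 one row at a time:
  s_1 = 1 + 0 + 0 + 1 + 0 + 1 + 1 + 1 = 5 ≡ 1 (mod 2).
  s_2 = 1 + 0 + 1 + 1 + 0 + 1 + 1 + 1 = 6 ≡ 0 (mod 2).
  s_3 = 1 + 1 + 1 + 1 + 0 + 1 + 1 + 1 = 7 ≡ 1 (mod 2).
  s_4 = 0 + 1 + 0 + 1 + 0 + 1 + 1 + 1 = 5 ≡ 1 (mod 2).
s = (1, 0, 1, 1)^T — this equals column 11 of H (binary 1011), so error is at position 11.
Correct: flip bit 11 of r = 011101110010111 to get c = 011101110000111.


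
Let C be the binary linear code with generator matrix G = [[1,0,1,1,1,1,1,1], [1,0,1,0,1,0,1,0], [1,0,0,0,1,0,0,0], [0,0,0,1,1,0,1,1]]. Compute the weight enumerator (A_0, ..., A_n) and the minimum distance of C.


Weight distribution: A_0 = 1, A_2 = 2, A_3 = 5, A_4 = 5, A_5 = 2, A_7 = 1. Minimum distance d = 2.

Enumerate all 2^4 = 16 messages m ∈ F_2^4.
For each, compute codeword c = mG in F_2^8, then tally its weight.
  m = 0000 → c = 00000000, weight = 0.
  m = 1000 → c = 10111111, weight = 7.
  m = 0100 → c = 10101010, weight = 4.
  m = 1100 → c = 00010101, weight = 3.
  m = 0010 → c = 10001000, weight = 2.
  m = 1010 → c = 00110111, weight = 5.
  m = 0110 → c = 00100010, weight = 2.
  m = 1110 → c = 10011101, weight = 5.
  m = 0001 → c = 00011011, weight = 4.
  m = 1001 → c = 10100100, weight = 3.
  m = 0101 → c = 10110001, weight = 4.
  m = 1101 → c = 00001110, weight = 3.
  m = 0011 → c = 10010011, weight = 4.
  m = 1011 → c = 00101100, weight = 3.
  m = 0111 → c = 00111001, weight = 4.
  m = 1111 → c = 10000110, weight = 3.
Tally weights:
  weight 0: 1 codewords.
  weight 2: 2 codewords.
  weight 3: 5 codewords.
  weight 4: 5 codewords.
  weight 5: 2 codewords.
  weight 7: 1 codewords.
Minimum distance d = smallest w > 0 with A_w > 0 = 2.
Sanity: Σ A_w = 16 = 2^4 = 16 ✓.


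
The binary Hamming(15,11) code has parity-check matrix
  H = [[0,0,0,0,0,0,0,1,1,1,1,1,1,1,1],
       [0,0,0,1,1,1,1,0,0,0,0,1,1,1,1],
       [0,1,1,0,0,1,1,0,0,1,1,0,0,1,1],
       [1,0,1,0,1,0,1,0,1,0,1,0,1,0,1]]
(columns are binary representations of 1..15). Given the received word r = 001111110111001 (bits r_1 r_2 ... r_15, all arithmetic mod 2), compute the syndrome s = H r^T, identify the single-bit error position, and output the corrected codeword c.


s = (1, 0, 0, 1)^T, error position = 9, corrected codeword c = 001111111111001

Compute s = H r^T mod 2 one row at a time:
  s_1 = 1 + 0 + 1 + 1 + 1 + 0 + 0 + 1 = 5 ≡ 1 (mod 2).
  s_2 = 1 + 1 + 1 + 1 + 1 + 0 + 0 + 1 = 6 ≡ 0 (mod 2).
  s_3 = 0 + 1 + 1 + 1 + 1 + 1 + 0 + 1 = 6 ≡ 0 (mod 2).
  s_4 = 0 + 1 + 1 + 1 + 0 + 1 + 0 + 1 = 5 ≡ 1 (mod 2).
s = (1, 0, 0, 1)^T — this equals column 9 of H (binary 1001), so error is at position 9.
Correct: flip bit 9 of r = 001111110111001 to get c = 001111111111001.


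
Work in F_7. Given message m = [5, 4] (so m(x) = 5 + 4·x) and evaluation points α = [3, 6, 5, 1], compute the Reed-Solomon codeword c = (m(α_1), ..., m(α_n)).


c = [3, 1, 4, 2]

Message polynomial: m(x) = 5 + 4·x (mod 7).
For each evaluation point α_i, compute m(α_i) mod 7:
  α_1 = 3: Horner steps 4 → 3, so m(3) = 3.
  α_2 = 6: Horner steps 4 → 1, so m(6) = 1.
  α_3 = 5: Horner steps 4 → 4, so m(5) = 4.
  α_4 = 1: Horner steps 4 → 2, so m(1) = 2.
Codeword c = [3, 1, 4, 2] ∈ F_7^4.


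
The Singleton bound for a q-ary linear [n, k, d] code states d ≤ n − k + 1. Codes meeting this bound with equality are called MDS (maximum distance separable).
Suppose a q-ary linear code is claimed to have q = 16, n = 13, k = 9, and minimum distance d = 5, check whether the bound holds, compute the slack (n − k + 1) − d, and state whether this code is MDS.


Singleton RHS = n − k + 1 = 5, slack = 0, bound satisfied, MDS.

Singleton bound: d ≤ n − k + 1.
Here n = 13, k = 9, so n − k + 1 = 5.
Given d = 5, check d ≤ 5: YES.
Slack = (n − k + 1) − d = 0.
The code is MDS (slack = 0).
Description: the claimed parameters are [13, 9, 5]_16; such a code would be MDS (meets Singleton bound).


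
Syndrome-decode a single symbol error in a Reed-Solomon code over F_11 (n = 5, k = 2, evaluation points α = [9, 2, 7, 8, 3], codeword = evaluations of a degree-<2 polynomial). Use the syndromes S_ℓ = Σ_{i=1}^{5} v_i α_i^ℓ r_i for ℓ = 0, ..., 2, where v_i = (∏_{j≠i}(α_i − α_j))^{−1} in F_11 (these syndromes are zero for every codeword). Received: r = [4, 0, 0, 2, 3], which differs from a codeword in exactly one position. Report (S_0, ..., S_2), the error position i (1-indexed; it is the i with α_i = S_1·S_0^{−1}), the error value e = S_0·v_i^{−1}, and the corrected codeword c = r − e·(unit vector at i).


S = (10, 9, 7), error at position 2, error magnitude e = 10, c = [4, 1, 0, 2, 3].

Step 1: column multipliers v_i = (∏_{j≠i}(α_i − α_j))^{−1} mod 11.
  i = 1 (α = 9): (9−2)(9−7)(9−8)(9−3) = 7·2·1·6 = 84 ≡ 7, so v_1 = 7^{−1} = 8 (mod 11).
  i = 2 (α = 2): (2−9)(2−7)(2−8)(2−3) = (−7)·(−5)·(−6)·(−1) = 210 ≡ 1, so v_2 = 1^{−1} = 1 (mod 11).
  i = 3 (α = 7): (7−9)(7−2)(7−8)(7−3) = (−2)·5·(−1)·4 = 40 ≡ 7, so v_3 = 7^{−1} = 8 (mod 11).
  i = 4 (α = 8): (8−9)(8−2)(8−7)(8−3) = (−1)·6·1·5 = −30 ≡ 3, so v_4 = 3^{−1} = 4 (mod 11).
  i = 5 (α = 3): (3−9)(3−2)(3−7)(3−8) = (−6)·1·(−4)·(−5) = −120 ≡ 1, so v_5 = 1^{−1} = 1 (mod 11).
  v = [8, 1, 8, 4, 1].
Step 2: syndromes of r = [4, 0, 0, 2, 3] (all sums mod 11).
  S_0 = Σ v_i r_i = 8·4 + 1·0 + 8·0 + 4·2 + 1·3 = 43 ≡ 10.
  S_1 = Σ v_i α_i r_i = 8·9·4 + 1·2·0 + 8·7·0 + 4·8·2 + 1·3·3 = 361 ≡ 9.
  α_i^2 mod 11 = [4, 4, 5, 9, 9].
  S_2 = Σ v_i α_i^2 r_i = 8·4·4 + 1·4·0 + 8·5·0 + 4·9·2 + 1·9·3 = 227 ≡ 7.
  S = (10, 9, 7) ≠ 0, so r is not a codeword (an error is present).
Step 3: locate the error. For a single error e at position i, S_ℓ = v_i·e·α_i^ℓ, so α_err = S_1/S_0.
  S_0^{−1} = 10^{−1} = 10 (mod 11), so α_err = 9·10 = 90 ≡ 2 = α_2. Error position i = 2.
  Consistency check: S_2/S_1 = 7·5 = 35 ≡ 2 = α_err ✓ (single-error assumption holds).
Step 4: error magnitude e = S_0/v_2 = S_0·∏_{j≠2}(α_2 − α_j) = 10·1 = 10 ≡ 10 (mod 11).
Step 5: correct position 2: c_2 = r_2 − e = 0 − 10 ≡ 1 (mod 11). Hence c = [4, 1, 0, 2, 3].
  Check: interpolating c through the α_i gives m(x) = 8 + 2·x (degree < 2) with m(α_i) = c_i for every i, so c is indeed a codeword.


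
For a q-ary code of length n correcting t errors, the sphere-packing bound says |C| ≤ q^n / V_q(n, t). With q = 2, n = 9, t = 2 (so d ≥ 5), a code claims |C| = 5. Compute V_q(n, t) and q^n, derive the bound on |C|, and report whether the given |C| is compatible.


V_q(n, t) = 46, q^n = 512, Hamming bound = 11, |C| = 5 ≤ bound (satisfied).

Step 1: Compute V_q(n, t) = Σ_{j=0}^2 C(n, j) (q−1)^j.
  j = 0: C(9,0)·(1)^0 = 1·1 = 1.
  j = 1: C(9,1)·(1)^1 = 9·1 = 9.
  j = 2: C(9,2)·(1)^2 = 36·1 = 36.
  V_q(n, t) = 1 + 9 + 36 = 46.
Step 2: q^n = 2^9 = 512.
Step 3: Hamming bound ⌊q^n / V_q(n,t)⌋ = ⌊512/46⌋ = 11.
Step 4: Compare |C| = 5 to 11: satisfied.
The claimed |C| lies below the Hamming bound.


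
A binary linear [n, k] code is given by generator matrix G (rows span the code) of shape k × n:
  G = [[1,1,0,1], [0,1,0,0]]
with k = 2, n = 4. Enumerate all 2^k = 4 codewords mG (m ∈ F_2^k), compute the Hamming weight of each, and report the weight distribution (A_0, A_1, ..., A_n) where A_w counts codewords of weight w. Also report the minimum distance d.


Weight distribution: A_0 = 1, A_1 = 1, A_2 = 1, A_3 = 1. Minimum distance d = 1.

Enumerate all 2^2 = 4 messages m ∈ F_2^2.
For each, compute codeword c = mG in F_2^4, then tally its weight.
  m = 00 → c = 0000, weight = 0.
  m = 10 → c = 1101, weight = 3.
  m = 01 → c = 0100, weight = 1.
  m = 11 → c = 1001, weight = 2.
Tally weights:
  weight 0: 1 codewords.
  weight 1: 1 codewords.
  weight 2: 1 codewords.
  weight 3: 1 codewords.
Minimum distance d = smallest w > 0 with A_w > 0 = 1.
Sanity: Σ A_w = 4 = 2^2 = 4 ✓.


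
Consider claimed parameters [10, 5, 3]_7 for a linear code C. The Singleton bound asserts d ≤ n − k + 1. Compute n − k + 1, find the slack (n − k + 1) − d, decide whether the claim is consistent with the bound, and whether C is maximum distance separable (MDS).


Singleton RHS = n − k + 1 = 6, slack = 3, bound satisfied, not MDS.

Singleton bound: d ≤ n − k + 1.
Here n = 10, k = 5, so n − k + 1 = 6.
Given d = 3, check d ≤ 6: YES.
Slack = (n − k + 1) − d = 3.
The code is NOT MDS (slack = 3 > 0).
Description: the claimed parameters are [10, 5, 3]_7; such a code would be non-MDS.


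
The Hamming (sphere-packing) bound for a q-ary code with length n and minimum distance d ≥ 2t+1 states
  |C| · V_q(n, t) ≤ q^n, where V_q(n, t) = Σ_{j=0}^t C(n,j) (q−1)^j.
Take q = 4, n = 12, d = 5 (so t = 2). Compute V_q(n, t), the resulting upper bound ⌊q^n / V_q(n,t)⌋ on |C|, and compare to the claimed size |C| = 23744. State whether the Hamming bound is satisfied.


V_q(n, t) = 631, q^n = 16777216, Hamming bound = 26588, |C| = 23744 ≤ bound (satisfied).

Step 1: Compute V_q(n, t) = Σ_{j=0}^2 C(n, j) (q−1)^j.
  j = 0: C(12,0)·(3)^0 = 1·1 = 1.
  j = 1: C(12,1)·(3)^1 = 12·3 = 36.
  j = 2: C(12,2)·(3)^2 = 66·9 = 594.
  V_q(n, t) = 1 + 36 + 594 = 631.
Step 2: q^n = 4^12 = 16777216.
Step 3: Hamming bound ⌊q^n / V_q(n,t)⌋ = ⌊16777216/631⌋ = 26588.
Step 4: Compare |C| = 23744 to 26588: satisfied.
The claimed |C| lies below the Hamming bound.


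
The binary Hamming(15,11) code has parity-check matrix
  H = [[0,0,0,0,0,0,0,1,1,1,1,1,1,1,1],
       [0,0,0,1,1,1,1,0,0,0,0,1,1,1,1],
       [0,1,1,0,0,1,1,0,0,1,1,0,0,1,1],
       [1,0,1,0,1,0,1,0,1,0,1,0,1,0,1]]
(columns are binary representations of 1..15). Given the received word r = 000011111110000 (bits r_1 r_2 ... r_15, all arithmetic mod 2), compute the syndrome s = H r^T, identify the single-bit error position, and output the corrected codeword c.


s = (0, 1, 0, 0)^T, error position = 4, corrected codeword c = 000111111110000

Compute s = H r^T mod 2 one row at a time:
  s_1 = 1 + 1 + 1 + 1 + 0 + 0 + 0 + 0 = 4 ≡ 0 (mod 2).
  s_2 = 0 + 1 + 1 + 1 + 0 + 0 + 0 + 0 = 3 ≡ 1 (mod 2).
  s_3 = 0 + 0 + 1 + 1 + 1 + 1 + 0 + 0 = 4 ≡ 0 (mod 2).
  s_4 = 0 + 0 + 1 + 1 + 1 + 1 + 0 + 0 = 4 ≡ 0 (mod 2).
s = (0, 1, 0, 0)^T — this equals column 4 of H (binary 0100), so error is at position 4.
Correct: flip bit 4 of r = 000011111110000 to get c = 000111111110000.


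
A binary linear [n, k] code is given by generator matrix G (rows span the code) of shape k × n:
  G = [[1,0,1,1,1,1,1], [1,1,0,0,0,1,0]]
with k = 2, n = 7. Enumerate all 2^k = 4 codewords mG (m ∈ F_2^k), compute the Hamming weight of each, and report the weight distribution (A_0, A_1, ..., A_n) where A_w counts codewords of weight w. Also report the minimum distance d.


Weight distribution: A_0 = 1, A_3 = 1, A_5 = 1, A_6 = 1. Minimum distance d = 3.

Enumerate all 2^2 = 4 messages m ∈ F_2^2.
For each, compute codeword c = mG in F_2^7, then tally its weight.
  m = 00 → c = 0000000, weight = 0.
  m = 10 → c = 1011111, weight = 6.
  m = 01 → c = 1100010, weight = 3.
  m = 11 → c = 0111101, weight = 5.
Tally weights:
  weight 0: 1 codewords.
  weight 3: 1 codewords.
  weight 5: 1 codewords.
  weight 6: 1 codewords.
Minimum distance d = smallest w > 0 with A_w > 0 = 3.
Sanity: Σ A_w = 4 = 2^2 = 4 ✓.


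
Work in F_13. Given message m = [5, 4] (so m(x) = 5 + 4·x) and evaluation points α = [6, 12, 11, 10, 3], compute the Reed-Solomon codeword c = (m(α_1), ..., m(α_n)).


c = [3, 1, 10, 6, 4]

Message polynomial: m(x) = 5 + 4·x (mod 13).
For each evaluation point α_i, compute m(α_i) mod 13:
  α_1 = 6: Horner steps 4 → 3, so m(6) = 3.
  α_2 = 12: Horner steps 4 → 1, so m(12) = 1.
  α_3 = 11: Horner steps 4 → 10, so m(11) = 10.
  α_4 = 10: Horner steps 4 → 6, so m(10) = 6.
  α_5 = 3: Horner steps 4 → 4, so m(3) = 4.
Codeword c = [3, 1, 10, 6, 4] ∈ F_13^5.


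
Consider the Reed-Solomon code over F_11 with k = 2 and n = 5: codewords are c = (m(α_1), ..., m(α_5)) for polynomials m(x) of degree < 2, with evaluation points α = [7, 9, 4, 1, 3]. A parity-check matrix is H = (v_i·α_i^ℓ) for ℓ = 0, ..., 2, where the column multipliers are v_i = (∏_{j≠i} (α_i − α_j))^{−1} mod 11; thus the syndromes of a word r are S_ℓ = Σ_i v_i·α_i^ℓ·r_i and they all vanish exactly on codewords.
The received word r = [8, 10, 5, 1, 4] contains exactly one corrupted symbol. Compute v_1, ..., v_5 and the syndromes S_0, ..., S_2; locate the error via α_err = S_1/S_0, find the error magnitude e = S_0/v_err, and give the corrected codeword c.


S = (5, 5, 5), error at position 4, error magnitude e = 10, c = [8, 10, 5, 2, 4].

Step 1: column multipliers v_i = (∏_{j≠i}(α_i − α_j))^{−1} mod 11.
  i = 1 (α = 7): (7−9)(7−4)(7−1)(7−3) = (−2)·3·6·4 = −144 ≡ 10, so v_1 = 10^{−1} = 10 (mod 11).
  i = 2 (α = 9): (9−7)(9−4)(9−1)(9−3) = 2·5·8·6 = 480 ≡ 7, so v_2 = 7^{−1} = 8 (mod 11).
  i = 3 (α = 4): (4−7)(4−9)(4−1)(4−3) = (−3)·(−5)·3·1 = 45 ≡ 1, so v_3 = 1^{−1} = 1 (mod 11).
  i = 4 (α = 1): (1−7)(1−9)(1−4)(1−3) = (−6)·(−8)·(−3)·(−2) = 288 ≡ 2, so v_4 = 2^{−1} = 6 (mod 11).
  i = 5 (α = 3): (3−7)(3−9)(3−4)(3−1) = (−4)·(−6)·(−1)·2 = −48 ≡ 7, so v_5 = 7^{−1} = 8 (mod 11).
  v = [10, 8, 1, 6, 8].
Step 2: syndromes of r = [8, 10, 5, 1, 4] (all sums mod 11).
  S_0 = Σ v_i r_i = 10·8 + 8·10 + 1·5 + 6·1 + 8·4 = 203 ≡ 5.
  S_1 = Σ v_i α_i r_i = 10·7·8 + 8·9·10 + 1·4·5 + 6·1·1 + 8·3·4 = 1402 ≡ 5.
  α_i^2 mod 11 = [5, 4, 5, 1, 9].
  S_2 = Σ v_i α_i^2 r_i = 10·5·8 + 8·4·10 + 1·5·5 + 6·1·1 + 8·9·4 = 1039 ≡ 5.
  S = (5, 5, 5) ≠ 0, so r is not a codeword (an error is present).
Step 3: locate the error. For a single error e at position i, S_ℓ = v_i·e·α_i^ℓ, so α_err = S_1/S_0.
  S_0^{−1} = 5^{−1} = 9 (mod 11), so α_err = 5·9 = 45 ≡ 1 = α_4. Error position i = 4.
  Consistency check: S_2/S_1 = 5·9 = 45 ≡ 1 = α_err ✓ (single-error assumption holds).
Step 4: error magnitude e = S_0/v_4 = S_0·∏_{j≠4}(α_4 − α_j) = 5·2 = 10 ≡ 10 (mod 11).
Step 5: correct position 4: c_4 = r_4 − e = 1 − 10 ≡ 2 (mod 11). Hence c = [8, 10, 5, 2, 4].
  Check: interpolating c through the α_i gives m(x) = 1 + 1·x (degree < 2) with m(α_i) = c_i for every i, so c is indeed a codeword.


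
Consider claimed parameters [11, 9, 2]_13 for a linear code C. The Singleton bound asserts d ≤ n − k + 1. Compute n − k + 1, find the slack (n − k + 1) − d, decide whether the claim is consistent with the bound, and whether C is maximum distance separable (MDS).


Singleton RHS = n − k + 1 = 3, slack = 1, bound satisfied, not MDS.

Singleton bound: d ≤ n − k + 1.
Here n = 11, k = 9, so n − k + 1 = 3.
Given d = 2, check d ≤ 3: YES.
Slack = (n − k + 1) − d = 1.
The code is NOT MDS (slack = 1 > 0).
Description: the claimed parameters are [11, 9, 2]_13; such a code would be non-MDS.


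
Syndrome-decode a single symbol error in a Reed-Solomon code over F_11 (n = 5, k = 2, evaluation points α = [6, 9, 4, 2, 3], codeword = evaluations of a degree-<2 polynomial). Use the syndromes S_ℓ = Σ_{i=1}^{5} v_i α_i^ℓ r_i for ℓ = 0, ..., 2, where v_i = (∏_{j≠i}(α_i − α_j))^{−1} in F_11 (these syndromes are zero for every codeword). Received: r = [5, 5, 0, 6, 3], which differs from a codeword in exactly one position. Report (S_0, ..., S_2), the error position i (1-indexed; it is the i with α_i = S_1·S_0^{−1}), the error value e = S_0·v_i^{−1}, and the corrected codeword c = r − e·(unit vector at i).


S = (3, 5, 1), error at position 2, error magnitude e = 9, c = [5, 7, 0, 6, 3].

Step 1: column multipliers v_i = (∏_{j≠i}(α_i − α_j))^{−1} mod 11.
  i = 1 (α = 6): (6−9)(6−4)(6−2)(6−3) = (−3)·2·4·3 = −72 ≡ 5, so v_1 = 5^{−1} = 9 (mod 11).
  i = 2 (α = 9): (9−6)(9−4)(9−2)(9−3) = 3·5·7·6 = 630 ≡ 3, so v_2 = 3^{−1} = 4 (mod 11).
  i = 3 (α = 4): (4−6)(4−9)(4−2)(4−3) = (−2)·(−5)·2·1 = 20 ≡ 9, so v_3 = 9^{−1} = 5 (mod 11).
  i = 4 (α = 2): (2−6)(2−9)(2−4)(2−3) = (−4)·(−7)·(−2)·(−1) = 56 ≡ 1, so v_4 = 1^{−1} = 1 (mod 11).
  i = 5 (α = 3): (3−6)(3−9)(3−4)(3−2) = (−3)·(−6)·(−1)·1 = −18 ≡ 4, so v_5 = 4^{−1} = 3 (mod 11).
  v = [9, 4, 5, 1, 3].
Step 2: syndromes of r = [5, 5, 0, 6, 3] (all sums mod 11).
  S_0 = Σ v_i r_i = 9·5 + 4·5 + 5·0 + 1·6 + 3·3 = 80 ≡ 3.
  S_1 = Σ v_i α_i r_i = 9·6·5 + 4·9·5 + 5·4·0 + 1·2·6 + 3·3·3 = 489 ≡ 5.
  α_i^2 mod 11 = [3, 4, 5, 4, 9].
  S_2 = Σ v_i α_i^2 r_i = 9·3·5 + 4·4·5 + 5·5·0 + 1·4·6 + 3·9·3 = 320 ≡ 1.
  S = (3, 5, 1) ≠ 0, so r is not a codeword (an error is present).
Step 3: locate the error. For a single error e at position i, S_ℓ = v_i·e·α_i^ℓ, so α_err = S_1/S_0.
  S_0^{−1} = 3^{−1} = 4 (mod 11), so α_err = 5·4 = 20 ≡ 9 = α_2. Error position i = 2.
  Consistency check: S_2/S_1 = 1·9 = 9 ≡ 9 = α_err ✓ (single-error assumption holds).
Step 4: error magnitude e = S_0/v_2 = S_0·∏_{j≠2}(α_2 − α_j) = 3·3 = 9 ≡ 9 (mod 11).
Step 5: correct position 2: c_2 = r_2 − e = 5 − 9 ≡ 7 (mod 11). Hence c = [5, 7, 0, 6, 3].
  Check: interpolating c through the α_i gives m(x) = 1 + 8·x (degree < 2) with m(α_i) = c_i for every i, so c is indeed a codeword.


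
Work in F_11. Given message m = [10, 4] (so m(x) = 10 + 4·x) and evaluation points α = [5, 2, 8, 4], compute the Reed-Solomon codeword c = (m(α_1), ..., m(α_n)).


c = [8, 7, 9, 4]

Message polynomial: m(x) = 10 + 4·x (mod 11).
For each evaluation point α_i, compute m(α_i) mod 11:
  α_1 = 5: Horner steps 4 → 8, so m(5) = 8.
  α_2 = 2: Horner steps 4 → 7, so m(2) = 7.
  α_3 = 8: Horner steps 4 → 9, so m(8) = 9.
  α_4 = 4: Horner steps 4 → 4, so m(4) = 4.
Codeword c = [8, 7, 9, 4] ∈ F_11^4.


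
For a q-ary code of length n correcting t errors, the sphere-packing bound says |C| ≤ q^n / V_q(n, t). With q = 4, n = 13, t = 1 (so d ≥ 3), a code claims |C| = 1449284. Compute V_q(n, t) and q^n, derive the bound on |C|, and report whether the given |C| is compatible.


V_q(n, t) = 40, q^n = 67108864, Hamming bound = 1677721, |C| = 1449284 ≤ bound (satisfied).

Step 1: Compute V_q(n, t) = Σ_{j=0}^1 C(n, j) (q−1)^j.
  j = 0: C(13,0)·(3)^0 = 1·1 = 1.
  j = 1: C(13,1)·(3)^1 = 13·3 = 39.
  V_q(n, t) = 1 + 39 = 40.
Step 2: q^n = 4^13 = 67108864.
Step 3: Hamming bound ⌊q^n / V_q(n,t)⌋ = ⌊67108864/40⌋ = 1677721.
Step 4: Compare |C| = 1449284 to 1677721: satisfied.
The claimed |C| lies below the Hamming bound.


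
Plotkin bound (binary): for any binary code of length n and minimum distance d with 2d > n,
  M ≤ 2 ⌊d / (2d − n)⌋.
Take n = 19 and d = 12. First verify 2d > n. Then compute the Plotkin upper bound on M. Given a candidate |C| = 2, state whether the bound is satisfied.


Plotkin bound M ≤ 4; given |C| = 2 ≤ bound (satisfied).

Check applicability: 2d = 24, n = 19.
2d − n = 5 > 0, so Plotkin applies.
Compute d/(2d−n) = 12/5 ≈ 2.4000.
⌊d/(2d−n)⌋ = 2.
Plotkin bound: M ≤ 2·2 = 4.
Given |C| = 2, check: satisfied.
This |C| is below the Plotkin bound.


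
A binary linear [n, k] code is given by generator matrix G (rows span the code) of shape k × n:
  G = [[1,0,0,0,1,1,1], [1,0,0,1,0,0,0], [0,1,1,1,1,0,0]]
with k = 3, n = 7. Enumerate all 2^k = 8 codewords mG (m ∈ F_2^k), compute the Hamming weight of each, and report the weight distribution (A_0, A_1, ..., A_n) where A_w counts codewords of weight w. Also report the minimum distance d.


Weight distribution: A_0 = 1, A_2 = 1, A_4 = 5, A_6 = 1. Minimum distance d = 2.

Enumerate all 2^3 = 8 messages m ∈ F_2^3.
For each, compute codeword c = mG in F_2^7, then tally its weight.
  m = 000 → c = 0000000, weight = 0.
  m = 100 → c = 1000111, weight = 4.
  m = 010 → c = 1001000, weight = 2.
  m = 110 → c = 0001111, weight = 4.
  m = 001 → c = 0111100, weight = 4.
  m = 101 → c = 1111011, weight = 6.
  m = 011 → c = 1110100, weight = 4.
  m = 111 → c = 0110011, weight = 4.
Tally weights:
  weight 0: 1 codewords.
  weight 2: 1 codewords.
  weight 4: 5 codewords.
  weight 6: 1 codewords.
Minimum distance d = smallest w > 0 with A_w > 0 = 2.
Sanity: Σ A_w = 8 = 2^3 = 8 ✓.


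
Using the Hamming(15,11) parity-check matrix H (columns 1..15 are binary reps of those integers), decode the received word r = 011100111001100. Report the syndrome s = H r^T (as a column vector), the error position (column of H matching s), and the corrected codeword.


s = (0, 0, 1, 0)^T, error position = 2, corrected codeword c = 001100111001100

Compute s = H r^T mod 2 one row at a time:
  s_1 = 1 + 1 + 0 + 0 + 1 + 1 + 0 + 0 = 4 ≡ 0 (mod 2).
  s_2 = 1 + 0 + 0 + 1 + 1 + 1 + 0 + 0 = 4 ≡ 0 (mod 2).
  s_3 = 1 + 1 + 0 + 1 + 0 + 0 + 0 + 0 = 3 ≡ 1 (mod 2).
  s_4 = 0 + 1 + 0 + 1 + 1 + 0 + 1 + 0 = 4 ≡ 0 (mod 2).
s = (0, 0, 1, 0)^T — this equals column 2 of H (binary 0010), so error is at position 2.
Correct: flip bit 2 of r = 011100111001100 to get c = 001100111001100.


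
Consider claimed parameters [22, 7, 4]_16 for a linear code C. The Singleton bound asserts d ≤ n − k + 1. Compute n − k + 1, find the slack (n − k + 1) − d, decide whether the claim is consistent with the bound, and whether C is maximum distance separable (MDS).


Singleton RHS = n − k + 1 = 16, slack = 12, bound satisfied, not MDS.

Singleton bound: d ≤ n − k + 1.
Here n = 22, k = 7, so n − k + 1 = 16.
Given d = 4, check d ≤ 16: YES.
Slack = (n − k + 1) − d = 12.
The code is NOT MDS (slack = 12 > 0).
Description: the claimed parameters are [22, 7, 4]_16; such a code would be non-MDS.


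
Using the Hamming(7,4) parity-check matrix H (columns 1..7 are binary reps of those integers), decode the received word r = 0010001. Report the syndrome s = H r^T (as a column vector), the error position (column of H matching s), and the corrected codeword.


s = (1, 0, 0)^T, error position = 4, corrected codeword c = 0011001

Compute s = H r^T mod 2 one row at a time:
  s_1 = 0 + 0 + 0 + 1 = 1 ≡ 1 (mod 2).
  s_2 = 0 + 1 + 0 + 1 = 2 ≡ 0 (mod 2).
  s_3 = 0 + 1 + 0 + 1 = 2 ≡ 0 (mod 2).
s = (1, 0, 0)^T — this equals column 4 of H (binary 100), so error is at position 4.
Correct: flip bit 4 of r = 0010001 to get c = 0011001.


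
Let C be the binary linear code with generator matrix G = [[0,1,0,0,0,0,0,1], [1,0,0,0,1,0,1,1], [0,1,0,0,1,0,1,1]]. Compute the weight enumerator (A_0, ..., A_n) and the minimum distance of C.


Weight distribution: A_0 = 1, A_2 = 4, A_4 = 3. Minimum distance d = 2.

Enumerate all 2^3 = 8 messages m ∈ F_2^3.
For each, compute codeword c = mG in F_2^8, then tally its weight.
  m = 000 → c = 00000000, weight = 0.
  m = 100 → c = 01000001, weight = 2.
  m = 010 → c = 10001011, weight = 4.
  m = 110 → c = 11001010, weight = 4.
  m = 001 → c = 01001011, weight = 4.
  m = 101 → c = 00001010, weight = 2.
  m = 011 → c = 11000000, weight = 2.
  m = 111 → c = 10000001, weight = 2.
Tally weights:
  weight 0: 1 codewords.
  weight 2: 4 codewords.
  weight 4: 3 codewords.
Minimum distance d = smallest w > 0 with A_w > 0 = 2.
Sanity: Σ A_w = 8 = 2^3 = 8 ✓.


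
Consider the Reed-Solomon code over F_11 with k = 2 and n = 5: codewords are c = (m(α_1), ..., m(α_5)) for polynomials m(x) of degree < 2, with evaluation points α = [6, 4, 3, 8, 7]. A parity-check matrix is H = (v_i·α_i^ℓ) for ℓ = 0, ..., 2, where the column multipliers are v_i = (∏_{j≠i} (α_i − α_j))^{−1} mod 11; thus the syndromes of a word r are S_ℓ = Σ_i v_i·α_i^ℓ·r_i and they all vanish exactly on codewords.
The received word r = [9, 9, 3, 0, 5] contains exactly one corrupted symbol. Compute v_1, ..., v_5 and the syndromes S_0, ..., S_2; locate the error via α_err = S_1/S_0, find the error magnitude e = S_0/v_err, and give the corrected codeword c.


S = (10, 5, 8), error at position 1, error magnitude e = 10, c = [10, 9, 3, 0, 5].

Step 1: column multipliers v_i = (∏_{j≠i}(α_i − α_j))^{−1} mod 11.
  i = 1 (α = 6): (6−4)(6−3)(6−8)(6−7) = 2·3·(−2)·(−1) = 12 ≡ 1, so v_1 = 1^{−1} = 1 (mod 11).
  i = 2 (α = 4): (4−6)(4−3)(4−8)(4−7) = (−2)·1·(−4)·(−3) = −24 ≡ 9, so v_2 = 9^{−1} = 5 (mod 11).
  i = 3 (α = 3): (3−6)(3−4)(3−8)(3−7) = (−3)·(−1)·(−5)·(−4) = 60 ≡ 5, so v_3 = 5^{−1} = 9 (mod 11).
  i = 4 (α = 8): (8−6)(8−4)(8−3)(8−7) = 2·4·5·1 = 40 ≡ 7, so v_4 = 7^{−1} = 8 (mod 11).
  i = 5 (α = 7): (7−6)(7−4)(7−3)(7−8) = 1·3·4·(−1) = −12 ≡ 10, so v_5 = 10^{−1} = 10 (mod 11).
  v = [1, 5, 9, 8, 10].
Step 2: syndromes of r = [9, 9, 3, 0, 5] (all sums mod 11).
  S_0 = Σ v_i r_i = 1·9 + 5·9 + 9·3 + 8·0 + 10·5 = 131 ≡ 10.
  S_1 = Σ v_i α_i r_i = 1·6·9 + 5·4·9 + 9·3·3 + 8·8·0 + 10·7·5 = 665 ≡ 5.
  α_i^2 mod 11 = [3, 5, 9, 9, 5].
  S_2 = Σ v_i α_i^2 r_i = 1·3·9 + 5·5·9 + 9·9·3 + 8·9·0 + 10·5·5 = 745 ≡ 8.
  S = (10, 5, 8) ≠ 0, so r is not a codeword (an error is present).
Step 3: locate the error. For a single error e at position i, S_ℓ = v_i·e·α_i^ℓ, so α_err = S_1/S_0.
  S_0^{−1} = 10^{−1} = 10 (mod 11), so α_err = 5·10 = 50 ≡ 6 = α_1. Error position i = 1.
  Consistency check: S_2/S_1 = 8·9 = 72 ≡ 6 = α_err ✓ (single-error assumption holds).
Step 4: error magnitude e = S_0/v_1 = S_0·∏_{j≠1}(α_1 − α_j) = 10·1 = 10 ≡ 10 (mod 11).
Step 5: correct position 1: c_1 = r_1 − e = 9 − 10 ≡ 10 (mod 11). Hence c = [10, 9, 3, 0, 5].
  Check: interpolating c through the α_i gives m(x) = 7 + 6·x (degree < 2) with m(α_i) = c_i for every i, so c is indeed a codeword.


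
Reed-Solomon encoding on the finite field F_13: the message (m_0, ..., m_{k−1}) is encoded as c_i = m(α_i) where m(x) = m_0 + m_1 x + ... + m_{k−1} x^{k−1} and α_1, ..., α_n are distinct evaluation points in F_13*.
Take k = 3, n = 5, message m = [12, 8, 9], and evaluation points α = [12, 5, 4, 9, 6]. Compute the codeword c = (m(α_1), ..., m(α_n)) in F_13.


c = [0, 4, 6, 7, 7]

Message polynomial: m(x) = 12 + 8·x + 9·x^2 (mod 13).
For each evaluation point α_i, compute m(α_i) mod 13:
  α_1 = 12: Horner steps 9 → 12 → 0, so m(12) = 0.
  α_2 = 5: Horner steps 9 → 1 → 4, so m(5) = 4.
  α_3 = 4: Horner steps 9 → 5 → 6, so m(4) = 6.
  α_4 = 9: Horner steps 9 → 11 → 7, so m(9) = 7.
  α_5 = 6: Horner steps 9 → 10 → 7, so m(6) = 7.
Codeword c = [0, 4, 6, 7, 7] ∈ F_13^5.


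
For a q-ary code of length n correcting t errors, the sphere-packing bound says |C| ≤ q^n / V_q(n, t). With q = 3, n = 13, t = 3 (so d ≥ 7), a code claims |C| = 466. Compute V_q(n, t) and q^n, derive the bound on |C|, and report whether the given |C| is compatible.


V_q(n, t) = 2627, q^n = 1594323, Hamming bound = 606, |C| = 466 ≤ bound (satisfied).

Step 1: Compute V_q(n, t) = Σ_{j=0}^3 C(n, j) (q−1)^j.
  j = 0: C(13,0)·(2)^0 = 1·1 = 1.
  j = 1: C(13,1)·(2)^1 = 13·2 = 26.
  j = 2: C(13,2)·(2)^2 = 78·4 = 312.
  j = 3: C(13,3)·(2)^3 = 286·8 = 2288.
  V_q(n, t) = 1 + 26 + 312 + 2288 = 2627.
Step 2: q^n = 3^13 = 1594323.
Step 3: Hamming bound ⌊q^n / V_q(n,t)⌋ = ⌊1594323/2627⌋ = 606.
Step 4: Compare |C| = 466 to 606: satisfied.
The claimed |C| lies below the Hamming bound.


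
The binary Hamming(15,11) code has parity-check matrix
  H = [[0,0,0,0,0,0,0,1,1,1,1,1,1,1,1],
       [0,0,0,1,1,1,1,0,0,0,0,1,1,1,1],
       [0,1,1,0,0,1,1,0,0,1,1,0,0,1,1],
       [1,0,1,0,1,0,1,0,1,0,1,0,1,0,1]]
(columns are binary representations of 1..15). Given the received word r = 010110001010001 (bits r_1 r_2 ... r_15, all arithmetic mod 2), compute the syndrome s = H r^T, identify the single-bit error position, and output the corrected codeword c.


s = (1, 1, 1, 0)^T, error position = 14, corrected codeword c = 010110001010011

Compute s = H r^T mod 2 one row at a time:
  s_1 = 0 + 1 + 0 + 1 + 0 + 0 + 0 + 1 = 3 ≡ 1 (mod 2).
  s_2 = 1 + 1 + 0 + 0 + 0 + 0 + 0 + 1 = 3 ≡ 1 (mod 2).
  s_3 = 1 + 0 + 0 + 0 + 0 + 1 + 0 + 1 = 3 ≡ 1 (mod 2).
  s_4 = 0 + 0 + 1 + 0 + 1 + 1 + 0 + 1 = 4 ≡ 0 (mod 2).
s = (1, 1, 1, 0)^T — this equals column 14 of H (binary 1110), so error is at position 14.
Correct: flip bit 14 of r = 010110001010001 to get c = 010110001010011.


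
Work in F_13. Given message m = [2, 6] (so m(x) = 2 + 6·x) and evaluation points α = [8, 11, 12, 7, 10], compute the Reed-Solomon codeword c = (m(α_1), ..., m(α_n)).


c = [11, 3, 9, 5, 10]

Message polynomial: m(x) = 2 + 6·x (mod 13).
For each evaluation point α_i, compute m(α_i) mod 13:
  α_1 = 8: Horner steps 6 → 11, so m(8) = 11.
  α_2 = 11: Horner steps 6 → 3, so m(11) = 3.
  α_3 = 12: Horner steps 6 → 9, so m(12) = 9.
  α_4 = 7: Horner steps 6 → 5, so m(7) = 5.
  α_5 = 10: Horner steps 6 → 10, so m(10) = 10.
Codeword c = [11, 3, 9, 5, 10] ∈ F_13^5.


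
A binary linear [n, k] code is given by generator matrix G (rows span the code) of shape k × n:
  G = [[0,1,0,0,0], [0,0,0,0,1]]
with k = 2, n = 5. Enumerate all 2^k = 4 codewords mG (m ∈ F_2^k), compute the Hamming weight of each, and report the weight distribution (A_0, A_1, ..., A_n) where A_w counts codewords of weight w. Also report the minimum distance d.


Weight distribution: A_0 = 1, A_1 = 2, A_2 = 1. Minimum distance d = 1.

Enumerate all 2^2 = 4 messages m ∈ F_2^2.
For each, compute codeword c = mG in F_2^5, then tally its weight.
  m = 00 → c = 00000, weight = 0.
  m = 10 → c = 01000, weight = 1.
  m = 01 → c = 00001, weight = 1.
  m = 11 → c = 01001, weight = 2.
Tally weights:
  weight 0: 1 codewords.
  weight 1: 2 codewords.
  weight 2: 1 codewords.
Minimum distance d = smallest w > 0 with A_w > 0 = 1.
Sanity: Σ A_w = 4 = 2^2 = 4 ✓.


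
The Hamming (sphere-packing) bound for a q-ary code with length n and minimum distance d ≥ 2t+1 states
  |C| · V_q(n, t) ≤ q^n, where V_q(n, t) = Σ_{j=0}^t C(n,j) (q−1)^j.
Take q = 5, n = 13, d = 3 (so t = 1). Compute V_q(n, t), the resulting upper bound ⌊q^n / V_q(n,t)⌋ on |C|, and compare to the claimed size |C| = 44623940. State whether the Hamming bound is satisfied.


V_q(n, t) = 53, q^n = 1220703125, Hamming bound = 23032134, |C| = 44623940 > bound (violated).

Step 1: Compute V_q(n, t) = Σ_{j=0}^1 C(n, j) (q−1)^j.
  j = 0: C(13,0)·(4)^0 = 1·1 = 1.
  j = 1: C(13,1)·(4)^1 = 13·4 = 52.
  V_q(n, t) = 1 + 52 = 53.
Step 2: q^n = 5^13 = 1220703125.
Step 3: Hamming bound ⌊q^n / V_q(n,t)⌋ = ⌊1220703125/53⌋ = 23032134.
Step 4: Compare |C| = 44623940 to 23032134: violated.
The claimed |C| lies above the Hamming bound, so no 5-ary code of length 13 with d ≥ 3 can have 44623940 codewords.


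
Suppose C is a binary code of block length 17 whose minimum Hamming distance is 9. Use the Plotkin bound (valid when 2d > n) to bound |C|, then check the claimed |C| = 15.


Plotkin bound M ≤ 18; given |C| = 15 ≤ bound (satisfied).

Check applicability: 2d = 18, n = 17.
2d − n = 1 > 0, so Plotkin applies.
Compute d/(2d−n) = 9/1 ≈ 9.0000.
⌊d/(2d−n)⌋ = 9.
Plotkin bound: M ≤ 2·9 = 18.
Given |C| = 15, check: satisfied.
This |C| is below the Plotkin bound.


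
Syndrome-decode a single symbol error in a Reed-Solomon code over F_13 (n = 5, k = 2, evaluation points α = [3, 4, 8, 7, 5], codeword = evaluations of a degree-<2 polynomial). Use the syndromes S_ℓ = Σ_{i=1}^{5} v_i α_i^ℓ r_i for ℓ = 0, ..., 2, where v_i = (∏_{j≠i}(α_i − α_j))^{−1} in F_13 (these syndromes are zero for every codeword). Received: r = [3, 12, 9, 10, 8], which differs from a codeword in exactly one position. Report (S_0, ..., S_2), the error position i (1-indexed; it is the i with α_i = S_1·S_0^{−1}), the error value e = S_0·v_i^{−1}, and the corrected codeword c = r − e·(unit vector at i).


S = (5, 9, 11), error at position 4, error magnitude e = 10, c = [3, 12, 9, 0, 8].

Step 1: column multipliers v_i = (∏_{j≠i}(α_i − α_j))^{−1} mod 13.
  i = 1 (α = 3): (3−4)(3−8)(3−7)(3−5) = (−1)·(−5)·(−4)·(−2) = 40 ≡ 1, so v_1 = 1^{−1} = 1 (mod 13).
  i = 2 (α = 4): (4−3)(4−8)(4−7)(4−5) = 1·(−4)·(−3)·(−1) = −12 ≡ 1, so v_2 = 1^{−1} = 1 (mod 13).
  i = 3 (α = 8): (8−3)(8−4)(8−7)(8−5) = 5·4·1·3 = 60 ≡ 8, so v_3 = 8^{−1} = 5 (mod 13).
  i = 4 (α = 7): (7−3)(7−4)(7−8)(7−5) = 4·3·(−1)·2 = −24 ≡ 2, so v_4 = 2^{−1} = 7 (mod 13).
  i = 5 (α = 5): (5−3)(5−4)(5−8)(5−7) = 2·1·(−3)·(−2) = 12 ≡ 12, so v_5 = 12^{−1} = 12 (mod 13).
  v = [1, 1, 5, 7, 12].
Step 2: syndromes of r = [3, 12, 9, 10, 8] (all sums mod 13).
  S_0 = Σ v_i r_i = 1·3 + 1·12 + 5·9 + 7·10 + 12·8 = 226 ≡ 5.
  S_1 = Σ v_i α_i r_i = 1·3·3 + 1·4·12 + 5·8·9 + 7·7·10 + 12·5·8 = 1387 ≡ 9.
  α_i^2 mod 13 = [9, 3, 12, 10, 12].
  S_2 = Σ v_i α_i^2 r_i = 1·9·3 + 1·3·12 + 5·12·9 + 7·10·10 + 12·12·8 = 2455 ≡ 11.
  S = (5, 9, 11) ≠ 0, so r is not a codeword (an error is present).
Step 3: locate the error. For a single error e at position i, S_ℓ = v_i·e·α_i^ℓ, so α_err = S_1/S_0.
  S_0^{−1} = 5^{−1} = 8 (mod 13), so α_err = 9·8 = 72 ≡ 7 = α_4. Error position i = 4.
  Consistency check: S_2/S_1 = 11·3 = 33 ≡ 7 = α_err ✓ (single-error assumption holds).
Step 4: error magnitude e = S_0/v_4 = S_0·∏_{j≠4}(α_4 − α_j) = 5·2 = 10 ≡ 10 (mod 13).
Step 5: correct position 4: c_4 = r_4 − e = 10 − 10 ≡ 0 (mod 13). Hence c = [3, 12, 9, 0, 8].
  Check: interpolating c through the α_i gives m(x) = 2 + 9·x (degree < 2) with m(α_i) = c_i for every i, so c is indeed a codeword.


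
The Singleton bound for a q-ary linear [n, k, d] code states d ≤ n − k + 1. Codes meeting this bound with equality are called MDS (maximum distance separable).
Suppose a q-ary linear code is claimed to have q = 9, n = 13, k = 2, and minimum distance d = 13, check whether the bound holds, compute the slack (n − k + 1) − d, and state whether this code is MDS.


Singleton RHS = n − k + 1 = 12, slack = -1, bound violated (no such code; not MDS).

Singleton bound: d ≤ n − k + 1.
Here n = 13, k = 2, so n − k + 1 = 12.
Given d = 13, check d ≤ 12: NO.
Slack = (n − k + 1) − d = -1.
The slack is negative: d = 13 exceeds n − k + 1 = 12 by 1, so the Singleton bound is violated and no linear [13, 2, 13]_9 code can exist. In particular it is not MDS (MDS requires d = n − k + 1 exactly).
Description: the claimed parameters are [13, 2, 13]_9; such a code would be impossible (violates the Singleton bound).


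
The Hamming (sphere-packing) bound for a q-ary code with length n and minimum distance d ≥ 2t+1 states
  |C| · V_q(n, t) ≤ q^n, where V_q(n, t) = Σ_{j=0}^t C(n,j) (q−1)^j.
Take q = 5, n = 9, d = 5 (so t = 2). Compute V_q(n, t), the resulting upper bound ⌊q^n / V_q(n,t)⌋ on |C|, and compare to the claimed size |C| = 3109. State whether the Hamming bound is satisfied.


V_q(n, t) = 613, q^n = 1953125, Hamming bound = 3186, |C| = 3109 ≤ bound (satisfied).

Step 1: Compute V_q(n, t) = Σ_{j=0}^2 C(n, j) (q−1)^j.
  j = 0: C(9,0)·(4)^0 = 1·1 = 1.
  j = 1: C(9,1)·(4)^1 = 9·4 = 36.
  j = 2: C(9,2)·(4)^2 = 36·16 = 576.
  V_q(n, t) = 1 + 36 + 576 = 613.
Step 2: q^n = 5^9 = 1953125.
Step 3: Hamming bound ⌊q^n / V_q(n,t)⌋ = ⌊1953125/613⌋ = 3186.
Step 4: Compare |C| = 3109 to 3186: satisfied.
The claimed |C| lies below the Hamming bound.
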